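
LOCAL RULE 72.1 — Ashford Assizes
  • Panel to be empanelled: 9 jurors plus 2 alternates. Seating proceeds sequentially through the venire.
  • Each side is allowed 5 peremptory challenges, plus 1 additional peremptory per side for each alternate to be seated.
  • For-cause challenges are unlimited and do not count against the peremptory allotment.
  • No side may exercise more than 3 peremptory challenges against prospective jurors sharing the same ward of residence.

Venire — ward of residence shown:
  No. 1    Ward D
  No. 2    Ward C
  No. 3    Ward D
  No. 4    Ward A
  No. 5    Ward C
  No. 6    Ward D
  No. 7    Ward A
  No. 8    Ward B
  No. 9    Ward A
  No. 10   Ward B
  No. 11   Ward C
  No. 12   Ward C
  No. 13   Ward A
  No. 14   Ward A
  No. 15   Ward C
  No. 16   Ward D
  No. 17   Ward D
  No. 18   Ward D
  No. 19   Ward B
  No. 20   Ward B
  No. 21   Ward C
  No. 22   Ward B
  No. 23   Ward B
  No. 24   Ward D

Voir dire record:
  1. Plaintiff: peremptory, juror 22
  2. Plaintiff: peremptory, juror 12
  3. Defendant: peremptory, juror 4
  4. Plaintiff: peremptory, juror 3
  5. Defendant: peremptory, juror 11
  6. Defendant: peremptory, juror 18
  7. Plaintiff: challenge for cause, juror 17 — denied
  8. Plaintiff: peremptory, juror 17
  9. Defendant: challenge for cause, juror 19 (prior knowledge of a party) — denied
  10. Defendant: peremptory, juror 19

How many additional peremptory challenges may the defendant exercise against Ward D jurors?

2

Defendant peremptories so far: #4, #11, #18, #19 — 4 of 7 used, 3 left overall.
Against Ward D: #18 — 1 used; per-ward cap 3 leaves 2.
Binding limit: min(3, 2) = 2.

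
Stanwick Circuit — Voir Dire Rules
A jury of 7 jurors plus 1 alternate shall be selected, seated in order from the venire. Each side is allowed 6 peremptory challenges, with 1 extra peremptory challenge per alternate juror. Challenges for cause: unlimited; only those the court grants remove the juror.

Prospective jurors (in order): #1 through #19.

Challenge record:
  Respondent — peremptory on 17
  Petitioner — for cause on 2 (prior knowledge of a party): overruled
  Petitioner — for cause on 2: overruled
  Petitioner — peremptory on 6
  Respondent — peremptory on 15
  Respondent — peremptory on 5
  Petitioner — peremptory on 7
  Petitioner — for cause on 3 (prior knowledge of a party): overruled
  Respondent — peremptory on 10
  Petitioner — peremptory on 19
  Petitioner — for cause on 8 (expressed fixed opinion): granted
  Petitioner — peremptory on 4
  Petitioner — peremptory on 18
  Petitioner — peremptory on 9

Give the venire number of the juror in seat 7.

Removed: #4, #5, #6, #7, #8, #9, #10, #15, #17, #18, #19. (#2, #3 stay — for-cause denied.)
Seating in order: seats 1–7 → #1, #2, #3, #11, #12, #13, #14; alternates → #16.
So seat 7 is #14.

14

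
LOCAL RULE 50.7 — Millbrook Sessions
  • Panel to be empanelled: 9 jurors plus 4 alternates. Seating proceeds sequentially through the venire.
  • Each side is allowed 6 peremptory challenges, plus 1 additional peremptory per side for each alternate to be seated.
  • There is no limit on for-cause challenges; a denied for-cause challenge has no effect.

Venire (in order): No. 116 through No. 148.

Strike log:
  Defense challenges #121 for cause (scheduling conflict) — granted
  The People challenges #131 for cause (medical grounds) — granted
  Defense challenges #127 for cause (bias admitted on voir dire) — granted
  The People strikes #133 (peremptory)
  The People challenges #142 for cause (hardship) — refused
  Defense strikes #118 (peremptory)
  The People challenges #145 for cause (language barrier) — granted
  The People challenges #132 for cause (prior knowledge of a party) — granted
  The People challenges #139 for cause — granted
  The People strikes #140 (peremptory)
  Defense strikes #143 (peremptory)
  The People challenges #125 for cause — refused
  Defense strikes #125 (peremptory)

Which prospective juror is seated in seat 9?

128

Removed: #118, #121, #125, #127, #131, #132, #133, #139, #140, #143, #145. (#142 stays — for-cause denied.)
Seating in order: seats 1–9 → #116, #117, #119, #120, #122, #123, #124, #126, #128; alternates → #129, #130, #134, #135.
So seat 9 is #128.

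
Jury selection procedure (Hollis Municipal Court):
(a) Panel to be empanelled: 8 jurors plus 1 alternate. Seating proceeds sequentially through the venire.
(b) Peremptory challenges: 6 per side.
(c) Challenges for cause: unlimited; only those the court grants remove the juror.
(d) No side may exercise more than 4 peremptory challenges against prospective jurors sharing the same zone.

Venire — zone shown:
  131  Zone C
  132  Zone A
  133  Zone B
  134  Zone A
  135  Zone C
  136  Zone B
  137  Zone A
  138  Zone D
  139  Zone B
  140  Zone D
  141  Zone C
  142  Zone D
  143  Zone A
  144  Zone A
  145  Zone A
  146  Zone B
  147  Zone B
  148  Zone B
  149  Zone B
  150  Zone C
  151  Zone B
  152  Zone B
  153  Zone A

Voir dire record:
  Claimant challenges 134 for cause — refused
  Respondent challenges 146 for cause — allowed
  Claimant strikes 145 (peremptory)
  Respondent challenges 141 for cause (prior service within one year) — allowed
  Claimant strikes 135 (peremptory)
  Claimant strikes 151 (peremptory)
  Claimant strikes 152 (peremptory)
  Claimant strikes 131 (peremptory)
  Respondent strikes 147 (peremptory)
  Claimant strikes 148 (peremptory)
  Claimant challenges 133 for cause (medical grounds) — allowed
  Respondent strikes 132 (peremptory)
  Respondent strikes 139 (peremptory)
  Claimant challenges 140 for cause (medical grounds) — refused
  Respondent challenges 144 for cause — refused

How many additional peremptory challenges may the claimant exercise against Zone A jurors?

Claimant peremptories so far: #145, #135, #151, #152, #131, #148 — 6 of 6 used, 0 left overall.
Against Zone A: #145 — 1 used; per-zone cap 4 leaves 3.
Binding limit: min(0, 3) = 0.

0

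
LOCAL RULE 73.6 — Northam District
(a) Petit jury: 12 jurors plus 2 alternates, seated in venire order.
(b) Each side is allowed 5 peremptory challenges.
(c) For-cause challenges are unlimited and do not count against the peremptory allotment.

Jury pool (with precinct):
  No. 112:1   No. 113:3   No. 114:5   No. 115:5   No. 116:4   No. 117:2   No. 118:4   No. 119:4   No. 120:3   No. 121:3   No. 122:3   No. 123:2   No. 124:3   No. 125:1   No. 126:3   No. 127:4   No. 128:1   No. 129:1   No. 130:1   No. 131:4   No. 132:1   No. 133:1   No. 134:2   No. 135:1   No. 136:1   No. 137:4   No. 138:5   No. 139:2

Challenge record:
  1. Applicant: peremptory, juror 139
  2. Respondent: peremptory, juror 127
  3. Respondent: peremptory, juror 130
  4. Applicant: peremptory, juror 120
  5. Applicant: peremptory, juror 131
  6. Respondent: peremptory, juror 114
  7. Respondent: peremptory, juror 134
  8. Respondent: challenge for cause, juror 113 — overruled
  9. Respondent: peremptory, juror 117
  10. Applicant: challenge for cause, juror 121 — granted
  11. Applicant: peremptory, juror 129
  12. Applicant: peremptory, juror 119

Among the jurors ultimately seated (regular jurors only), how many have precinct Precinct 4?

Removed: #114, #117, #119, #120, #121, #127, #129, #130, #131, #134, #139.
Seated jurors 1–12: #112, #113, #115, #116, #118, #122, #123, #124, #125, #126, #128, #132 (alternates #133, #135 not counted).
Of those, in Precinct 4: #116, #118 → 2.

2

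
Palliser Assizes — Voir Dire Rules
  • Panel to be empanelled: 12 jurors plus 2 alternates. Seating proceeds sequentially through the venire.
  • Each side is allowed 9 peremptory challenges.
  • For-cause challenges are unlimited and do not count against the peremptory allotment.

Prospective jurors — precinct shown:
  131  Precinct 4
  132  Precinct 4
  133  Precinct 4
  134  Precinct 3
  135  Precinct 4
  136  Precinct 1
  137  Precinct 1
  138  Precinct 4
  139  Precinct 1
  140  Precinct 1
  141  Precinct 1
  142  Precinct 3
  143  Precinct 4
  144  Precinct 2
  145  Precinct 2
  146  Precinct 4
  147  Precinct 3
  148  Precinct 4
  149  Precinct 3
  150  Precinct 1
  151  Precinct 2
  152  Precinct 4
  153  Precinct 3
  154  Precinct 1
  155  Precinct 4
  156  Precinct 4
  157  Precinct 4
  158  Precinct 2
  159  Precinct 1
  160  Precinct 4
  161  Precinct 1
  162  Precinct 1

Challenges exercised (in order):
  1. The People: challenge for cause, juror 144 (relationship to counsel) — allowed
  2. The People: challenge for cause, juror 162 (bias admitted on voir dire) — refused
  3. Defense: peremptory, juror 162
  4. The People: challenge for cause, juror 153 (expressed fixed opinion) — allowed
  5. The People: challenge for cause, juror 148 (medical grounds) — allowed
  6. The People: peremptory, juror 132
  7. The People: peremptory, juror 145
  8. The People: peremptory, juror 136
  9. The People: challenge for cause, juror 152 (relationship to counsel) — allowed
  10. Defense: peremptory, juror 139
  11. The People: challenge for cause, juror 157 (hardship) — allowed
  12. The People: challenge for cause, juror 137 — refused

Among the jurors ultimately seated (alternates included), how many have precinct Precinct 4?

Removed: #132, #136, #139, #144, #145, #148, #152, #153, #157, #162.
Seated (14 incl. alternates): #131, #133, #134, #135, #137, #138, #140, #141, #142, #143, #146, #147, #149, #150.
Of those, in Precinct 4: #131, #133, #135, #138, #143, #146 → 6.

6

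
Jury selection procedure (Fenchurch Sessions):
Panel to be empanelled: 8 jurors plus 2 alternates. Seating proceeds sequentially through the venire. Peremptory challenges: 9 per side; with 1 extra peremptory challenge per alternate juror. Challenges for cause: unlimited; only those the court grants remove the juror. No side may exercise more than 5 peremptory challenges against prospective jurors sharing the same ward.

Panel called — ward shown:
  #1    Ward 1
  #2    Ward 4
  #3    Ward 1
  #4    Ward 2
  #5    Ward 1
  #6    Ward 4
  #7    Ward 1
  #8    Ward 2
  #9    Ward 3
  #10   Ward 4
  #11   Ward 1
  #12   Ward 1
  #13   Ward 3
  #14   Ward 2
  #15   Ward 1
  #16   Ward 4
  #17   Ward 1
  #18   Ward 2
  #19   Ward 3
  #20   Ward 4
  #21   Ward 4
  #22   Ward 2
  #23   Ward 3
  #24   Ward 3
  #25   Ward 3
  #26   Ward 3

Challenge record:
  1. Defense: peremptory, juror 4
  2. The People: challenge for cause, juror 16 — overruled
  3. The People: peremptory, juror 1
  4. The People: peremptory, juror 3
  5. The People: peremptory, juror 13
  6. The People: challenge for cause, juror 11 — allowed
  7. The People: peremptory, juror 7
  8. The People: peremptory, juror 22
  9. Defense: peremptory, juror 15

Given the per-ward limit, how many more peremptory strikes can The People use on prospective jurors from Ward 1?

2

The People peremptories so far: #1, #3, #13, #7, #22 — 5 of 11 used, 6 left overall.
Against Ward 1: #1, #3, #7 — 3 used; per-ward cap 5 leaves 2.
Binding limit: min(6, 2) = 2.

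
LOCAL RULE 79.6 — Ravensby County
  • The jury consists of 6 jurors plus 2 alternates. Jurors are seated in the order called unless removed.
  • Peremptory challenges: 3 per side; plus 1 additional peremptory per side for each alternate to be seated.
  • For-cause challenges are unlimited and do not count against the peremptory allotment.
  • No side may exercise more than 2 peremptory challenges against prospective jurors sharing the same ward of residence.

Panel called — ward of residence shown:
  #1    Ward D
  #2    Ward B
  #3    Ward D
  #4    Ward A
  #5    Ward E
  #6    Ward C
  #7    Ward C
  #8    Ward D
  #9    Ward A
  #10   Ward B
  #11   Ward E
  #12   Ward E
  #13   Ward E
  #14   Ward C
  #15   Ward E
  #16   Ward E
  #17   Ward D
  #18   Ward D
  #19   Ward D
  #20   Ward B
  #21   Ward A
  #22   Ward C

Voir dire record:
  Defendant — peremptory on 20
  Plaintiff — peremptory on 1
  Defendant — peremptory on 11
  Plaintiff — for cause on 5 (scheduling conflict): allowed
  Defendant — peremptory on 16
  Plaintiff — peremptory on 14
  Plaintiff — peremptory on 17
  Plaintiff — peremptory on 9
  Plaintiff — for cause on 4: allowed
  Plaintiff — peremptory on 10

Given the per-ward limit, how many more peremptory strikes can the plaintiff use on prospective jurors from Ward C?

Plaintiff peremptories so far: #1, #14, #17, #9, #10 — 5 of 5 used, 0 left overall.
Against Ward C: #14 — 1 used; per-ward cap 2 leaves 1.
Binding limit: min(0, 1) = 0.

0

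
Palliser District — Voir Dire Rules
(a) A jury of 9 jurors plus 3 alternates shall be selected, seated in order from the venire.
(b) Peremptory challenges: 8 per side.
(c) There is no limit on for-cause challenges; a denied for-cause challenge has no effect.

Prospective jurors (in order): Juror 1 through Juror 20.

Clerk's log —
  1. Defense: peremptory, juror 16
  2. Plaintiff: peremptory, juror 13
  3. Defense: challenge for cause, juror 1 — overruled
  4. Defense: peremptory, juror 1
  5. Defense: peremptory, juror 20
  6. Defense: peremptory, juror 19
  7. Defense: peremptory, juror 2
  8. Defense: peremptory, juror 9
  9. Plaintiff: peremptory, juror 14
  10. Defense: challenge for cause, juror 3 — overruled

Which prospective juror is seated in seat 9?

12

Removed: #1, #2, #9, #13, #14, #16, #19, #20. (#3 stays — for-cause denied.)
Seating in order: seats 1–9 → #3, #4, #5, #6, #7, #8, #10, #11, #12; alternates → #15, #17, #18.
So seat 9 is #12.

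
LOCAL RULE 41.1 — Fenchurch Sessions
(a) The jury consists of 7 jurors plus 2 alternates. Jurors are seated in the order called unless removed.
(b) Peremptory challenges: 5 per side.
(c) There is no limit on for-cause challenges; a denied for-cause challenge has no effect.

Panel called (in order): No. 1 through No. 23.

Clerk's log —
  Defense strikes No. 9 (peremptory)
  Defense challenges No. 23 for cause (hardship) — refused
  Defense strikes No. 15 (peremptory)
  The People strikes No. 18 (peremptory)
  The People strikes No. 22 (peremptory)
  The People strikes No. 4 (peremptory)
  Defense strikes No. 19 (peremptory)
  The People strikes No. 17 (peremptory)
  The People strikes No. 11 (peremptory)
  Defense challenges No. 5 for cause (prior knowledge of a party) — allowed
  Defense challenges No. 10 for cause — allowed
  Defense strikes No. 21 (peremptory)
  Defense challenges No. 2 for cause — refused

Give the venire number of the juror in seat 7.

Removed: #4, #5, #9, #10, #11, #15, #17, #18, #19, #21, #22. (#2, #23 stay — for-cause denied.)
Seating in order: seats 1–7 → #1, #2, #3, #6, #7, #8, #12; alternates → #13, #14.
So seat 7 is #12.

12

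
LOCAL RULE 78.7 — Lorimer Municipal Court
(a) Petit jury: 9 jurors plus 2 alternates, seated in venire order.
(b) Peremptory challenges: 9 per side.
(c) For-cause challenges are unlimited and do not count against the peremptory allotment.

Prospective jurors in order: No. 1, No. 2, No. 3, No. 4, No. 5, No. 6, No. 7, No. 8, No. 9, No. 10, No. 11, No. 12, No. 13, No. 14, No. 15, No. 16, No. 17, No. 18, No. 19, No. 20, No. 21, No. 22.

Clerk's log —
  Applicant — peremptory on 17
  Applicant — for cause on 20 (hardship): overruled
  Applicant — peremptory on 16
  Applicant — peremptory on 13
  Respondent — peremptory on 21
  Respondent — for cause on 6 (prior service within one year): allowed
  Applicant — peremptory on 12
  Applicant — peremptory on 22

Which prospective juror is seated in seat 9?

10

Removed: #6, #12, #13, #16, #17, #21, #22. (#20 stays — for-cause denied.)
Seating in order: seats 1–9 → #1, #2, #3, #4, #5, #7, #8, #9, #10; alternates → #11, #14.
So seat 9 is #10.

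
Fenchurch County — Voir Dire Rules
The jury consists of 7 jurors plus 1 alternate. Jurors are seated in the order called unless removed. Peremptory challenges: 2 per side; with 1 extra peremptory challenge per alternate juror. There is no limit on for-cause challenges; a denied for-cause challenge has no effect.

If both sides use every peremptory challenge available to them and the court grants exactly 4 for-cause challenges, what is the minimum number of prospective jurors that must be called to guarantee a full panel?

18

Seats to fill: 7 + 1 alternates = 8.
Peremptories: 2 + 1×1 = 3 per side × 2 sides = 6.
For-cause removals: 4.
Minimum venire: 8 + 6 + 4 = 18.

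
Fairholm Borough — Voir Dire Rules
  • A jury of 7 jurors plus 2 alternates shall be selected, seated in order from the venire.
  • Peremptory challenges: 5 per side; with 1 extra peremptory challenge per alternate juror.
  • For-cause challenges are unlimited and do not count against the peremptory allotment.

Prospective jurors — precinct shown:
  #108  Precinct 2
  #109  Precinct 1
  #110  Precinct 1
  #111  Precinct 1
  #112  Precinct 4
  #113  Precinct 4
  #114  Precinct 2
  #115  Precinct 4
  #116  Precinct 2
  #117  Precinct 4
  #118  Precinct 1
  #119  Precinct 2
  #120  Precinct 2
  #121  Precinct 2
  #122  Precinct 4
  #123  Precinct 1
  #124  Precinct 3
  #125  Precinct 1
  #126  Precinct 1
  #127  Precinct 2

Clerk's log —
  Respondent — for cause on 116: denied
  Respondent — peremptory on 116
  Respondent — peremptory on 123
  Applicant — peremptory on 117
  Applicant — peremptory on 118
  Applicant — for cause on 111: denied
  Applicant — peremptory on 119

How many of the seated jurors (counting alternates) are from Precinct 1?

Removed: #116, #117, #118, #119, #123.
Seated (9 incl. alternates): #108, #109, #110, #111, #112, #113, #114, #115, #120.
Of those, in Precinct 1: #109, #110, #111 → 3.

3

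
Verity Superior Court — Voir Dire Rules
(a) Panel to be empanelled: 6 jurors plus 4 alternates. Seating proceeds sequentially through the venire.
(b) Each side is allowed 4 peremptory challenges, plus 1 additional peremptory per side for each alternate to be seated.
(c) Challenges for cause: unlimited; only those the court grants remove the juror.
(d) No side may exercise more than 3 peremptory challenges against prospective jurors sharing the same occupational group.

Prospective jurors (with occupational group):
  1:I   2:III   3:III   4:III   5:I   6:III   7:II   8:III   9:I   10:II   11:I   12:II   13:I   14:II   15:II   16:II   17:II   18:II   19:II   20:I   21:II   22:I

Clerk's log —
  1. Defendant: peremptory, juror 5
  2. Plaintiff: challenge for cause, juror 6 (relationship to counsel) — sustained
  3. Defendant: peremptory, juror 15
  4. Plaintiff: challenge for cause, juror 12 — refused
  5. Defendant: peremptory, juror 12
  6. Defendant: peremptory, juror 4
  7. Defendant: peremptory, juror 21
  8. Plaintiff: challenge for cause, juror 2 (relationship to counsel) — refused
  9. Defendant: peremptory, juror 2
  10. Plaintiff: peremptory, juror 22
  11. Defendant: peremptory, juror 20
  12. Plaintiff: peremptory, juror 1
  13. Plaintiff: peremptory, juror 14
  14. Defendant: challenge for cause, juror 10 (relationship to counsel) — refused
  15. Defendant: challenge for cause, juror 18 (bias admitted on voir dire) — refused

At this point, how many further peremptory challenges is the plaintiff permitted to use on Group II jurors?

Plaintiff peremptories so far: #22, #1, #14 — 3 of 8 used, 5 left overall.
Against Group II: #14 — 1 used; per-group cap 3 leaves 2.
Binding limit: min(5, 2) = 2.

2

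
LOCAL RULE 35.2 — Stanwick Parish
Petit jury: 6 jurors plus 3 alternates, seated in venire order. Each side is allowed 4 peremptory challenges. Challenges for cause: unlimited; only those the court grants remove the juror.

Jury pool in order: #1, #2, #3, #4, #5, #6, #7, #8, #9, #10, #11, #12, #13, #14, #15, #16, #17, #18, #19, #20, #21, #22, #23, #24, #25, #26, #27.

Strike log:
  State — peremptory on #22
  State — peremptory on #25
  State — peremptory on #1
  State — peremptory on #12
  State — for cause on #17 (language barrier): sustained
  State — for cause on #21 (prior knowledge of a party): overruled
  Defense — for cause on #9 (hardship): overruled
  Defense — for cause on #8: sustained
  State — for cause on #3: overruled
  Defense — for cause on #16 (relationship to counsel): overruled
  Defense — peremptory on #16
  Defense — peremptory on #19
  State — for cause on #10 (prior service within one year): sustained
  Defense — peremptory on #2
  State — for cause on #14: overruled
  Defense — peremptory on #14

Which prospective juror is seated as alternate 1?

Removed: #1, #2, #8, #10, #12, #14, #16, #17, #19, #22, #25. (#3, #9, #21 stay — for-cause denied.)
Seating in order: seats 1–6 → #3, #4, #5, #6, #7, #9; alternates → #11, #13, #15.
So alternate 1 is #11.

11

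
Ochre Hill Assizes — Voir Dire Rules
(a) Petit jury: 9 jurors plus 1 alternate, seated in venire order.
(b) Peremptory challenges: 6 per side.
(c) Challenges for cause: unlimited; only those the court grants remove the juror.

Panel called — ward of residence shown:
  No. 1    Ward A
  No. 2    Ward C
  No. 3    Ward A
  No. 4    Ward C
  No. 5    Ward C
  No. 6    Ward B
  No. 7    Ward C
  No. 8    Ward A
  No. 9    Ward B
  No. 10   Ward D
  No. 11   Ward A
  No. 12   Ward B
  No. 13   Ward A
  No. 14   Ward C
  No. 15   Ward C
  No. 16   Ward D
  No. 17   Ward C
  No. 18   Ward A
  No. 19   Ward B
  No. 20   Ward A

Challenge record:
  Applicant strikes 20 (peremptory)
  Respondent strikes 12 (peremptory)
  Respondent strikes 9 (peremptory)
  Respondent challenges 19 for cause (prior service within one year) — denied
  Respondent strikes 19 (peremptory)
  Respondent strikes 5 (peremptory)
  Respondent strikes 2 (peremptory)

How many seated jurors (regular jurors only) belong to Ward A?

Removed: #2, #5, #9, #12, #19, #20.
Seated jurors 1–9: #1, #3, #4, #6, #7, #8, #10, #11, #13 (alternates #14 not counted).
Of those, in Ward A: #1, #3, #8, #11, #13 → 5.

5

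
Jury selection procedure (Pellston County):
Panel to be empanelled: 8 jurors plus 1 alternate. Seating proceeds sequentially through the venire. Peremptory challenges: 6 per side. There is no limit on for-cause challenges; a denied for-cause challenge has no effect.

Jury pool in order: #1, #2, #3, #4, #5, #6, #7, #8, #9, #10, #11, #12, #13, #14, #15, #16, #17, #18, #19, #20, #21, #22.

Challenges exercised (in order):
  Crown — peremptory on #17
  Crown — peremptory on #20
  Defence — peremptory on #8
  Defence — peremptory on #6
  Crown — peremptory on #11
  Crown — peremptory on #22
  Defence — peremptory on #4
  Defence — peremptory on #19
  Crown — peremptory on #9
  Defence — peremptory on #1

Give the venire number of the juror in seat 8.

Removed: #1, #4, #6, #8, #9, #11, #17, #19, #20, #22.
Filling seats in venire order through position 8: #2, #3, #5, #7, #10, #12, #13, #14.
So seat 8 is #14.

14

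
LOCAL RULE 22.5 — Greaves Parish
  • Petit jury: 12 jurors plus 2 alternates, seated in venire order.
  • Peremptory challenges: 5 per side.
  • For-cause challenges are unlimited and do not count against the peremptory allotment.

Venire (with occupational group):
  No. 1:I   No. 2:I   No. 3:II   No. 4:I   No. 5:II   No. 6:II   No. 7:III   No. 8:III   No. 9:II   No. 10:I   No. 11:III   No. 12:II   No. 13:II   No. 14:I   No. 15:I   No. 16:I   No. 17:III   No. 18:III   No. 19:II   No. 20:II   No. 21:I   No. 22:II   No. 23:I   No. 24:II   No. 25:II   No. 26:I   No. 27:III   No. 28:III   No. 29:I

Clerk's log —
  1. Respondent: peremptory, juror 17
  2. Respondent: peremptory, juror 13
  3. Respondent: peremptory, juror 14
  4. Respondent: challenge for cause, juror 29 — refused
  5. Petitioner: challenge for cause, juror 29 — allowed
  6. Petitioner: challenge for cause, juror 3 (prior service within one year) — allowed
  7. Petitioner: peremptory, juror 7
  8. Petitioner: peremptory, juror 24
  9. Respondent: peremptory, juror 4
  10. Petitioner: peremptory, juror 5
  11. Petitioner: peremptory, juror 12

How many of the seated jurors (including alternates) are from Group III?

3

Removed: #3, #4, #5, #7, #12, #13, #14, #17, #24, #29.
Seated (14 incl. alternates): #1, #2, #6, #8, #9, #10, #11, #15, #16, #18, #19, #20, #21, #22.
Of those, in Group III: #8, #11, #18 → 3.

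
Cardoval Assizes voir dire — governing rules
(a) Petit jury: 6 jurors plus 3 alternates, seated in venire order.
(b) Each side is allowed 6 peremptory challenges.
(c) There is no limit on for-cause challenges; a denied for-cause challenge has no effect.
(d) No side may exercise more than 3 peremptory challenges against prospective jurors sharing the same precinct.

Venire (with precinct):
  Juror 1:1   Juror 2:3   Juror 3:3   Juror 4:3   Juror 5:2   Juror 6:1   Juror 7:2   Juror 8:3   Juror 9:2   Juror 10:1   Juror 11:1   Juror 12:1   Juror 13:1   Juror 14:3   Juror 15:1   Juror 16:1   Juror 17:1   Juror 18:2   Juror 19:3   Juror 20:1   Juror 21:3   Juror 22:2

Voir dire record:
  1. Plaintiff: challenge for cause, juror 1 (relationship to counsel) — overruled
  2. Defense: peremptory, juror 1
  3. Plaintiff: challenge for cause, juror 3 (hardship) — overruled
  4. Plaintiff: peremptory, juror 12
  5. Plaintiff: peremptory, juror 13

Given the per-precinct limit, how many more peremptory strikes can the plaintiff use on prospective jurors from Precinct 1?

1

Plaintiff peremptories so far: #12, #13 — 2 of 6 used, 4 left overall.
Against Precinct 1: #12, #13 — 2 used; per-precinct cap 3 leaves 1.
Binding limit: min(4, 1) = 1.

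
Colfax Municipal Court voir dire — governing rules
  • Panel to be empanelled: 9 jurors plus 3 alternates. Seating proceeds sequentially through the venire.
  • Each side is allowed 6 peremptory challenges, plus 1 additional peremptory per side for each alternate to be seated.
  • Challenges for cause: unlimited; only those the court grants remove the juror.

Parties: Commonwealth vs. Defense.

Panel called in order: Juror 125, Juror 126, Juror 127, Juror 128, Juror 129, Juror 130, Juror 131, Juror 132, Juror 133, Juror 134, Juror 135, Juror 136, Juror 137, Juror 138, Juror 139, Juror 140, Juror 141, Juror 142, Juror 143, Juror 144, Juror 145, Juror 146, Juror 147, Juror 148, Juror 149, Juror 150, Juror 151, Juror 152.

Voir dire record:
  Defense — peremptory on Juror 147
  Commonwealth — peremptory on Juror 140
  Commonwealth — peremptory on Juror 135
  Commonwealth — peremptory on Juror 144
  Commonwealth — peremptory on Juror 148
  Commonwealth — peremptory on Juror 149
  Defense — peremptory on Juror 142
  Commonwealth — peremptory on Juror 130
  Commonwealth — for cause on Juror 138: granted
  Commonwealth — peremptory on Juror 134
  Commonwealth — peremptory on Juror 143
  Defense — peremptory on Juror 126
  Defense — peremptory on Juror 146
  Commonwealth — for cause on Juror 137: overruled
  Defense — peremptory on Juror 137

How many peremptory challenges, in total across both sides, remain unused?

5

Commonwealth allotment: 6 base + 1 × 3 alternates = 9. Defense allotment: 6 base + 1 × 3 alternates = 9.
Commonwealth peremptories used: #140, #135, #144, #148, #149, #130, #134, #143 — 8 (for-cause on #138, #137 don't count).
Defense peremptories used: #147, #142, #126, #146, #137 — 5.
Remaining: (9 − 8) + (9 − 5) = 5.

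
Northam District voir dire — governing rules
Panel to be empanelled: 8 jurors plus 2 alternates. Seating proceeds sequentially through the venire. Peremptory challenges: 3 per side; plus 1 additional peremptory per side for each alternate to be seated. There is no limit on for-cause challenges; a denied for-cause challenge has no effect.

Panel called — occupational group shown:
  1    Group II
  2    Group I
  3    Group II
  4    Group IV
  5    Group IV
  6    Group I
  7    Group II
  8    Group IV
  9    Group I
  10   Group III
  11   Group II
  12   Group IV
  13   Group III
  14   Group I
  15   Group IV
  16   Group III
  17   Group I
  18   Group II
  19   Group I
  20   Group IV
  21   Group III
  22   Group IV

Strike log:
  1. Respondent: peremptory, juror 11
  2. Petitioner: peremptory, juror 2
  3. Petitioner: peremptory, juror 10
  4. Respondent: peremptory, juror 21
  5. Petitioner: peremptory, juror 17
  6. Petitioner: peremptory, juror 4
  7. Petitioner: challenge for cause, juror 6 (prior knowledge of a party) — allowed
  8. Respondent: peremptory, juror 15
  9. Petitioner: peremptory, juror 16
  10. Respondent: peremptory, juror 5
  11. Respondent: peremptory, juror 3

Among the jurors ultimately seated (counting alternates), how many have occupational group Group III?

Removed: #2, #3, #4, #5, #6, #10, #11, #15, #16, #17, #21.
Seated (10 incl. alternates): #1, #7, #8, #9, #12, #13, #14, #18, #19, #20.
Of those, in Group III: #13 → 1.

1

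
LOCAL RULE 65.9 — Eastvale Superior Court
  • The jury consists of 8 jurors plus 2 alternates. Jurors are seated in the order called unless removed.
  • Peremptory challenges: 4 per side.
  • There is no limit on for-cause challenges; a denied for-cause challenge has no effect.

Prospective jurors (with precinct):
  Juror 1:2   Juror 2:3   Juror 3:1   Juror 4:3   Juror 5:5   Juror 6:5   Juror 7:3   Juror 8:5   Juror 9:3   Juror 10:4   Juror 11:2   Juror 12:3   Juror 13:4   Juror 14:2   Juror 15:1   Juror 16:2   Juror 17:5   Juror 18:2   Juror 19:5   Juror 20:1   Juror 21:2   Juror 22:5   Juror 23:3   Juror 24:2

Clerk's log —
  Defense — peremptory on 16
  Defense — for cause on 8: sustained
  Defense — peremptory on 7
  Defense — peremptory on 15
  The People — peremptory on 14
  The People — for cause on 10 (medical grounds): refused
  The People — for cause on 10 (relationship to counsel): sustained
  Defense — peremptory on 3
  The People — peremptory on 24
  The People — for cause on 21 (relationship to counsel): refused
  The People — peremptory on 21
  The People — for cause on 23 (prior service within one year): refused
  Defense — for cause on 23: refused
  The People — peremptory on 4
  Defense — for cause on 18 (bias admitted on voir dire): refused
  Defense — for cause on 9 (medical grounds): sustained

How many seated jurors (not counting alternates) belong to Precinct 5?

Removed: #3, #4, #7, #8, #9, #10, #14, #15, #16, #21, #24.
Seated jurors 1–8: #1, #2, #5, #6, #11, #12, #13, #17 (alternates #18, #19 not counted).
Of those, in Precinct 5: #5, #6, #17 → 3.

3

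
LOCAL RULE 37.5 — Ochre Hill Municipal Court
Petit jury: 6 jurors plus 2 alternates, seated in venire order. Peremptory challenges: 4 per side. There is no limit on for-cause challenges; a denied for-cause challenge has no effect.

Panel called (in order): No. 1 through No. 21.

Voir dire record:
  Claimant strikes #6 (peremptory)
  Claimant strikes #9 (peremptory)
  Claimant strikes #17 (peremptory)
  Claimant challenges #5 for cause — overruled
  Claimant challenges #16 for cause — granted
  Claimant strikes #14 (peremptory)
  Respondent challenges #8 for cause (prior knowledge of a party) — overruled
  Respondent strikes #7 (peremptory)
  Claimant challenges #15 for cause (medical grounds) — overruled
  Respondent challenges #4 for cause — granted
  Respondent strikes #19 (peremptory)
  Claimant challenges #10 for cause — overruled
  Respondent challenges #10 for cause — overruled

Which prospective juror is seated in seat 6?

Removed: #4, #6, #7, #9, #14, #16, #17, #19. (#5, #8, #10, #15 stay — for-cause denied.)
Filling seats in venire order through position 6: #1, #2, #3, #5, #8, #10.
So seat 6 is #10.

10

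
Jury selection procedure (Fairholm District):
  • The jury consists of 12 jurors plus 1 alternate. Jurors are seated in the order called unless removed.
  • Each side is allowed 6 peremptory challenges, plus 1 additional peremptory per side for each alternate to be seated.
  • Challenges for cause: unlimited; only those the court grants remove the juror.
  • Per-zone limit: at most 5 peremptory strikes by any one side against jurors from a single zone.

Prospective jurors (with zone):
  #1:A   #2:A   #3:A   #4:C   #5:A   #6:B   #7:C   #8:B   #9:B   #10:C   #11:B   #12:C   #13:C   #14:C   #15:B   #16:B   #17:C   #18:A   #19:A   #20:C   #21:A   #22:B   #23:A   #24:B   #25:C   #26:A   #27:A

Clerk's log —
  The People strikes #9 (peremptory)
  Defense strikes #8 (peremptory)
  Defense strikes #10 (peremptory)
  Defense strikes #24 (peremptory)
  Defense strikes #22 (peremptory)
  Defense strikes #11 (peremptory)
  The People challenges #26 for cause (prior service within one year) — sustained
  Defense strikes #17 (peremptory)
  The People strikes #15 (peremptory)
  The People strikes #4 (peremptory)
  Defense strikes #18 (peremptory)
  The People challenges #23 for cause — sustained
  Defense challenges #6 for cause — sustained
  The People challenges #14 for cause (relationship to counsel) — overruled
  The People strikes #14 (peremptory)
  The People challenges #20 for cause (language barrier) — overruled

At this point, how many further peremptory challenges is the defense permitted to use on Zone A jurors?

0

Defense peremptories so far: #8, #10, #24, #22, #11, #17, #18 — 7 of 7 used, 0 left overall.
Against Zone A: #18 — 1 used; per-zone cap 5 leaves 4.
Binding limit: min(0, 4) = 0.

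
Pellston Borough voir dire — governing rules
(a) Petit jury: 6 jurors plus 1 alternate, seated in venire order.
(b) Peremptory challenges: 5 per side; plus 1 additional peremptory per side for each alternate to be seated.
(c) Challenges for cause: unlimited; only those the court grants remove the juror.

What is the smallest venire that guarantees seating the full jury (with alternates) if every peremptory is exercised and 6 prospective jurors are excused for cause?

25

Seats to fill: 6 + 1 alternates = 7.
Peremptories: 5 + 1×1 = 6 per side × 2 sides = 12.
For-cause removals: 6.
Minimum venire: 7 + 12 + 6 = 25.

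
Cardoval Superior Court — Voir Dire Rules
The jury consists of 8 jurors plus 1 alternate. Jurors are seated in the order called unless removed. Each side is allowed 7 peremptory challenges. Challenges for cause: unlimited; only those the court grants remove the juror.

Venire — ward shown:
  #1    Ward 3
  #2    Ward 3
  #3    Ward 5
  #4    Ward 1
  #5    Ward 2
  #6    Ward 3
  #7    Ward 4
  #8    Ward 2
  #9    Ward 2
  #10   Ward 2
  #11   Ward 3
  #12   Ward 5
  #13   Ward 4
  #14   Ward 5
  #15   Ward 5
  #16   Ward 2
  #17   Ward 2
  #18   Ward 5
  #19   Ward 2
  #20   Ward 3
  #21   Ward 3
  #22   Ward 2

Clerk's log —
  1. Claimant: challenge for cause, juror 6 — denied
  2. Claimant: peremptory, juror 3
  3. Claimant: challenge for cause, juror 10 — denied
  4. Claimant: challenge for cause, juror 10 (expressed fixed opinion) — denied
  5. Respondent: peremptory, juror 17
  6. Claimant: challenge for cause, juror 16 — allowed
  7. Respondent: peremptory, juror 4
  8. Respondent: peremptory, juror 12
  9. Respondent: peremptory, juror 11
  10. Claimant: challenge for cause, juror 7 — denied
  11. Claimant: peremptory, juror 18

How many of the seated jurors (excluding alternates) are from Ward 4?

Removed: #3, #4, #11, #12, #16, #17, #18.
Seated jurors 1–8: #1, #2, #5, #6, #7, #8, #9, #10 (alternates #13 not counted).
Of those, in Ward 4: #7 → 1.

1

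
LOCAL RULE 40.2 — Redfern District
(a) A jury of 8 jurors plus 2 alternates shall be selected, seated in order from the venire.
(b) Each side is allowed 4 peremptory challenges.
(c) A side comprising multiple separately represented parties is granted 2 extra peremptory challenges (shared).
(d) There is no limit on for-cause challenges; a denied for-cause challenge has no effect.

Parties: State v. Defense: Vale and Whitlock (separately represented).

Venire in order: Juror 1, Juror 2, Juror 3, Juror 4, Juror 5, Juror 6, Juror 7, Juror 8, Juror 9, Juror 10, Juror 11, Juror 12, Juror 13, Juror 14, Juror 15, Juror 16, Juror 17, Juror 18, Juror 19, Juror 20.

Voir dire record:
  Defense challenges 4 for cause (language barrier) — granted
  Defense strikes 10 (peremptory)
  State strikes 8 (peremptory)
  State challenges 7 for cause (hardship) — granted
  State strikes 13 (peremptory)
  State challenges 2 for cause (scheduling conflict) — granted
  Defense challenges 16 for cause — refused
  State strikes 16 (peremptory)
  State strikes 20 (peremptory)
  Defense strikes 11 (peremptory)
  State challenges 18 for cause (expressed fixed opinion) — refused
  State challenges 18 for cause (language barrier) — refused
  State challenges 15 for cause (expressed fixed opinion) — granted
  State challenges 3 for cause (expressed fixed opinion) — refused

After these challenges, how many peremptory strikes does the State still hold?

0

State allotment: 4.
State peremptories used: #8, #13, #16, #20 — 4 (for-cause on #7, #2, #18, #18, #15, #3 don't count).
Remaining: 4 − 4 = 0.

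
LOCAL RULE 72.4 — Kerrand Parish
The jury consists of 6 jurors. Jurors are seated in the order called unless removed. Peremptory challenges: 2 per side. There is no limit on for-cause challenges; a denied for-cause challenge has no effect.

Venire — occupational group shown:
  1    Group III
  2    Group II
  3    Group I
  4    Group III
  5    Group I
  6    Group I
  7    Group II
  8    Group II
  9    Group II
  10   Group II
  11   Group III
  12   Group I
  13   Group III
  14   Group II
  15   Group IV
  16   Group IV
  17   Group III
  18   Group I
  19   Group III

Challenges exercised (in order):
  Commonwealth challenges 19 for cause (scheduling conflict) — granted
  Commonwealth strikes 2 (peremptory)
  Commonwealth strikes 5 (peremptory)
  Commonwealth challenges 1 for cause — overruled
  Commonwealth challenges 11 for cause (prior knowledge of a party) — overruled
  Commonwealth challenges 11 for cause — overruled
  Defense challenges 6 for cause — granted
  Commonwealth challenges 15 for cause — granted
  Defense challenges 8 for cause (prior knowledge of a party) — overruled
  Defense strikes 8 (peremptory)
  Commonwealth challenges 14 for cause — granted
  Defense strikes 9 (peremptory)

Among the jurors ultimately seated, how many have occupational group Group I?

Removed: #2, #5, #6, #8, #9, #14, #15, #19.
Seated jurors 1–6: #1, #3, #4, #7, #10, #11.
Of those, in Group I: #3 → 1.

1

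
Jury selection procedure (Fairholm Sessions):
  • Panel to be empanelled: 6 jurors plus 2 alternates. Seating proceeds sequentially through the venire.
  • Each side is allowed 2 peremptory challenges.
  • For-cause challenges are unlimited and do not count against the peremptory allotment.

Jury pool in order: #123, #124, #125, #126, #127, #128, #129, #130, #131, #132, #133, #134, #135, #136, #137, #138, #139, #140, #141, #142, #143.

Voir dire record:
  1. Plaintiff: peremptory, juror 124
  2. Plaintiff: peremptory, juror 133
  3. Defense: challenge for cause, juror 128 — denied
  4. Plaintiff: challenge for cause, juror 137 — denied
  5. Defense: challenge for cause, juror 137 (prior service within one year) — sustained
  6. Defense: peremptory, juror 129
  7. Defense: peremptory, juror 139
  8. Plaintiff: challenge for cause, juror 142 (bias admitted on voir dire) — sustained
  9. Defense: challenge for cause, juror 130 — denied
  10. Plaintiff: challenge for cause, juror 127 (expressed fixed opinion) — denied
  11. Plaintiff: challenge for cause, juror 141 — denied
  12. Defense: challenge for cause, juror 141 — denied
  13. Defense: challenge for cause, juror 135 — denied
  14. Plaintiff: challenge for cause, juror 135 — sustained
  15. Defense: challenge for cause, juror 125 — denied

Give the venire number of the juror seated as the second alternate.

132

Removed: #124, #129, #133, #135, #137, #139, #142. (#125, #127, #128, #130, #141 stay — for-cause denied.)
Filling seats in venire order through position 8: #123, #125, #126, #127, #128, #130, #131, #132.
So alternate 2 is #132.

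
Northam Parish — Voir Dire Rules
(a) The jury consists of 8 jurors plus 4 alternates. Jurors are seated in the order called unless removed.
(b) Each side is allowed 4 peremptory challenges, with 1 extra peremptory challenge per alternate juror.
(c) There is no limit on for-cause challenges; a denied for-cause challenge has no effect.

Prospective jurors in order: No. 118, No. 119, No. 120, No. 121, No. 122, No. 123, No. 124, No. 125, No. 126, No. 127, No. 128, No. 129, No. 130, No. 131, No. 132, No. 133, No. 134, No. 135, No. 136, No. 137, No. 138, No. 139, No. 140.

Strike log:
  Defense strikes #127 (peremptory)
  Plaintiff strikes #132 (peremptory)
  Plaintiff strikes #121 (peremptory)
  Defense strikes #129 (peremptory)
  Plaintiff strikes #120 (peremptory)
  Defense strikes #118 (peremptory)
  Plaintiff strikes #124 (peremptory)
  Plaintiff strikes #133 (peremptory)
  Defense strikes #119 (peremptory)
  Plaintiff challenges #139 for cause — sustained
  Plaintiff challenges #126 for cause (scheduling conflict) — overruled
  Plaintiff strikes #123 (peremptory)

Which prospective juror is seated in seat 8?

135

Removed: #118, #119, #120, #121, #123, #124, #127, #129, #132, #133, #139. (#126 stays — for-cause denied.)
Filling seats in venire order through position 8: #122, #125, #126, #128, #130, #131, #134, #135.
So seat 8 is #135.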